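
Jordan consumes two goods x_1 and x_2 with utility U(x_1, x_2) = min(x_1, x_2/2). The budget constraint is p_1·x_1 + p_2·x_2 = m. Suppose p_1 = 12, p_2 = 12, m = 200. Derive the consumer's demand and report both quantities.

x_1* = 5.5556, x_2* = 11.1111

With perfect complements, no substitution: consume in ratio x_1:x_2 = 1:2.
Budget: p_1·x_1 + p_2·2·x_1 = m, so (p_1 + 2·p_2)·x_1 = m.
Demand: x_1*(p_1,p_2,m) = m/(p_1 + 2·p_2), x_2* = 2·m/(p_1 + 2·p_2).
Here 12 + 2·12 = 36, giving x_1* = 5.5556 and x_2* = 11.1111.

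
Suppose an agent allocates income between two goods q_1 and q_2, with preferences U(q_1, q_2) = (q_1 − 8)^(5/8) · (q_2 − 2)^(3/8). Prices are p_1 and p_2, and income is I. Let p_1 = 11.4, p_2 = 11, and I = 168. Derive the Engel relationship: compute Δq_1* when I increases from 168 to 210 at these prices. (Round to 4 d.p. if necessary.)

Δq_1* = 2.3026

Let q_1' = q_1−8, q_2' = q_2−2. MRS = (5/3)·q_2'/q_1' = p_1/p_2.
Substituting into the budget: q_1* = 8 + 0.625·(I − 8·p_1 − 2·p_2)/p_1, and q_2* = 2 + 0.375·(…)/p_2.
Discretionary income = 168 − 8·11.4 − 2·11 = 54.8; q_1* = 8 + 0.625·54.8/11.4 = 11.0044.
At I' = 210: q_1* = 13.307. Change: 13.307 − 11.0044 = 2.3026.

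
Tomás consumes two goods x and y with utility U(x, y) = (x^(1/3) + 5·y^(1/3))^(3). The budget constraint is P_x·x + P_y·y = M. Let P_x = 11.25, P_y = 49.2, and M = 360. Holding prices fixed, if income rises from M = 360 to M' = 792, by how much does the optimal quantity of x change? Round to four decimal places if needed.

From the CES first-order condition, (1/5)·(y/x)^(2/3) = P_x/P_y.
Hence y/x = (5·P_x/P_y)^(1/(2/3)), i.e. raised to the 1.5 power.
With the ratio pinned down, the budget gives x* = M/(P_x + P_y·(y/x)) and y* = (y/x)·x*.
Numerically y/x = 1.222464, so x* = 360/(11.25 + 49.2·1.222464) = 5.0424.
At M' = 792: x* = 11.0932. Change: 11.0932 − 5.0424 = 6.0508.

Δx* = 6.0508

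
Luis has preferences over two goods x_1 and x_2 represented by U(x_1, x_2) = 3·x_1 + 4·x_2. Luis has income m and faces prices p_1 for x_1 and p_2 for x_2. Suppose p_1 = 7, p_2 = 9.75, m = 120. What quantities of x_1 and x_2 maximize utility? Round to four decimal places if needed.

Perfect substitutes: compare marginal utility per dollar. 3/p_1 vs 4/p_2 → 0.4286 vs 0.4103.
x_1 gives more utility per dollar, so spend all income on x_1: x_1* = m/p_1, x_2* = 0.
Numerically: x_1* = 17.1429, x_2* = 0.

x_1* = 17.1429, x_2* = 0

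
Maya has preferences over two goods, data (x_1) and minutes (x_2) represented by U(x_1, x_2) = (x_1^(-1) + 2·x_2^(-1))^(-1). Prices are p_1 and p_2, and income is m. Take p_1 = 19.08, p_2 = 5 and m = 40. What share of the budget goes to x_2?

From the CES first-order condition, (1/2)·(x_2/x_1)^(2) = p_1/p_2.
Hence x_2/x_1 = (2·p_1/p_2)^(1/(2)), i.e. raised to the 0.5 power.
With the ratio pinned down, the budget gives x_1* = m/(p_1 + p_2·(x_2/x_1)) and x_2* = (x_2/x_1)·x_1*.
Numerically x_2/x_1 = 2.762607, so x_1* = 40/(19.08 + 5·2.762607) = 1.2161 and x_2* = 2.762607·1.2161 = 3.3595.
Expenditure on x_2: 5·3.3595 = 16.7975; share = 0.4199.

share on x_2 = 0.4199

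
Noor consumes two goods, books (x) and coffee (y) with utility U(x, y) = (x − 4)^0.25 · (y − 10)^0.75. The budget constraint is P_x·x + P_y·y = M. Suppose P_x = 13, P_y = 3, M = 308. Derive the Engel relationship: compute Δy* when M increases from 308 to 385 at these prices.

Δy* = 19.25

Let x' = x−4, y' = y−10. MRS = (1/3)·y'/x' = P_x/P_y.
Substituting into the budget: x* = 4 + 0.25·(M − 4·P_x − 10·P_y)/P_x, and y* = 10 + 0.75·(…)/P_y.
Discretionary income = 308 − 4·13 − 10·3 = 226; y* = 10 + 0.75·226/3 = 66.5.
At M' = 385: y* = 85.75. Change: 85.75 − 66.5 = 19.25.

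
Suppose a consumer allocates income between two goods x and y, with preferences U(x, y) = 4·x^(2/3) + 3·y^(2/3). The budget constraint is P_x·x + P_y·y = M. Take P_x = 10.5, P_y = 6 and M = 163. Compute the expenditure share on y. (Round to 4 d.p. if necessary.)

From the CES first-order condition, (4/3)·(y/x)^(1/3) = P_x/P_y.
Solve for the ratio: y/x = [(3/4)·P_x/P_y]^(3).
Substitute y = (y/x)·x into the budget: x* = M/(P_x + P_y·(y/x)).
Numerically y/x = 2.260986, so x* = 163/(10.5 + 6·2.260986) = 6.7731 and y* = 2.260986·6.7731 = 15.3138.
Expenditure on y: 6·15.3138 = 91.8828; share = 0.5637.

share on y = 0.5637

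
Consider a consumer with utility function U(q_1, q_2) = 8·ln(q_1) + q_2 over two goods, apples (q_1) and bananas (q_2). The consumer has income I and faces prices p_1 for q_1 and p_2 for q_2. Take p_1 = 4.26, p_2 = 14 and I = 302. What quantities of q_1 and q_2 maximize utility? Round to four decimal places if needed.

MU_q_1 = 8/q_1, MU_q_2 = 1. Tangency: 8/q_1 = p_1/p_2.
So q_1*(p_1,p_2) = 8·p_2/p_1, independent of income; and q_2* = (I − 8·p_2)/p_2.
At the given prices: q_1* = 8·14/4.26 = 26.2911, and q_2* = 13.5714.

q_1* = 26.2911, q_2* = 13.5714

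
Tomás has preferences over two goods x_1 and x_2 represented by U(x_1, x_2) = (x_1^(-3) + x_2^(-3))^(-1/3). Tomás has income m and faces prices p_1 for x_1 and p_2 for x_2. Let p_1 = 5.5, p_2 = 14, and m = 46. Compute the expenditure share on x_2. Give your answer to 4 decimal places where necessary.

share on x_2 = 0.6684

From the CES first-order condition, (x_2/x_1)^(4) = p_1/p_2.
Hence x_2/x_1 = (p_1/p_2)^(1/(4)), i.e. raised to the 0.25 power.
With the ratio pinned down, the budget gives x_1* = m/(p_1 + p_2·(x_2/x_1)) and x_2* = (x_2/x_1)·x_1*.
Numerically x_2/x_1 = 0.791696, so x_1* = 46/(5.5 + 14·0.791696) = 2.7738 and x_2* = 0.791696·2.7738 = 2.196.
Expenditure on x_2: 14·2.196 = 30.7441; share = 0.6684.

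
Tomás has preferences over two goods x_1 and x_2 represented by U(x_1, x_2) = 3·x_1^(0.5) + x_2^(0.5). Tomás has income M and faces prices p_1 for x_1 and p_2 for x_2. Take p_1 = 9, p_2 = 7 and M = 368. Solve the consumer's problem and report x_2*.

x_2* = 6.5714

Substitute x_2 = (x_2/x_1)·x_1 into the budget: x_1* = M/(p_1 + p_2·(x_2/x_1)).
Numerically x_2/x_1 = 0.183673, so x_1* = 368/(9 + 7·0.183673) = 35.7778 and x_2* = 0.183673·35.7778 = 6.5714.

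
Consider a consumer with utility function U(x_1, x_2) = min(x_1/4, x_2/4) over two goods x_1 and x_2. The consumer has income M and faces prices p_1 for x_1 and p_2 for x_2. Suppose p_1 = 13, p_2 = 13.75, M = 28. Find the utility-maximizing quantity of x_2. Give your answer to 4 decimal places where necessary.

x_2* = 1.0467

Demand: x_1*(p_1,p_2,M) = 4·M/(4·p_1 + 4·p_2), x_2* = 4·M/(4·p_1 + 4·p_2).
Here 4·13 + 4·13.75 = 107, giving x_2* = 1.0467.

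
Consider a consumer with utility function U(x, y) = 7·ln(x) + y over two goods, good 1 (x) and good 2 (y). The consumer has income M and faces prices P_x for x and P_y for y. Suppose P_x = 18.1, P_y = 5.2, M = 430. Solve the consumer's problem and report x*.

At the given prices: x* = 7·5.2/18.1 = 2.011.

x* = 2.011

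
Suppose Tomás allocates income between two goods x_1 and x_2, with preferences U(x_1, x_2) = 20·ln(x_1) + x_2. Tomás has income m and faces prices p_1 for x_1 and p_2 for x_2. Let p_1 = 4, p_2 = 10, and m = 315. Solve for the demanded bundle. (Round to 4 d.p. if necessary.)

At the given prices: x_1* = 20·10/4 = 50, and x_2* = 11.5.

x_1* = 50, x_2* = 11.5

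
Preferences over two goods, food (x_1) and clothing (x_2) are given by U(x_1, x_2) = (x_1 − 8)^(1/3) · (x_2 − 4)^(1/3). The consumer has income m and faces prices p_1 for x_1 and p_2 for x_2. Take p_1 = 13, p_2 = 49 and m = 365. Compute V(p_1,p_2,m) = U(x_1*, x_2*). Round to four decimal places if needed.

This is Cobb-Douglas in (x_1−8, x_2−4): tangency gives 1/3·p_2·(x_2−4) = 1/3·p_1·(x_1−8).
After buying the subsistence bundle (8, 4), a share 0.5 of the remaining income goes to x_1: x_1* = 8 + 0.5·(m − 8p_1 − 4p_2)/p_1.
Discretionary income = 365 − 8·13 − 4·49 = 65; x_1* = 8 + 0.5·65/13 = 10.5; x_2* = 4 + 0.5·65/49 = 4.6633.
Utility at the optimum: U(10.5, 4.6633) = 1.1836.

V = 1.1836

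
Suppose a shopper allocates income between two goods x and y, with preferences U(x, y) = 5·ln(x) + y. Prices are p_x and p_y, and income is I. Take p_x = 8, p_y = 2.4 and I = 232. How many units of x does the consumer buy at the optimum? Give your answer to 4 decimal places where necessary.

MU_x = 5/x, MU_y = 1. Tangency: 5/x = p_x/p_y.
So x*(p_x,p_y) = 5·p_y/p_x, independent of income; and y* = (I − 5·p_y)/p_y.
At the given prices: x* = 5·2.4/8 = 1.5.

x* = 1.5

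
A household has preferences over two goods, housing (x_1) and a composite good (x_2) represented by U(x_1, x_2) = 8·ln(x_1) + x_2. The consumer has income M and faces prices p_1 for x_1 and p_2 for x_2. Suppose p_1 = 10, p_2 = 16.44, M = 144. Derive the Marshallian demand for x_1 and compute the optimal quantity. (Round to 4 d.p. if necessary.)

x_1* = 13.152

MU_x_1 = 8/x_1, MU_x_2 = 1. Tangency: 8/x_1 = p_1/p_2.
So x_1*(p_1,p_2) = 8·p_2/p_1, independent of income; and x_2* = (M − 8·p_2)/p_2.
At the given prices: x_1* = 8·16.44/10 = 13.152.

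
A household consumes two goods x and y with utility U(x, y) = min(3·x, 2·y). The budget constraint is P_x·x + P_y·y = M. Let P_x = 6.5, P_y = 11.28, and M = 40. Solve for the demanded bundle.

Demand: x*(P_x,P_y,M) = 2·M/(2·P_x + 3·P_y), y* = 3·M/(2·P_x + 3·P_y).
Here 2·6.5 + 3·11.28 = 46.84, giving x* = 1.7079 and y* = 2.5619.

x* = 1.7079, y* = 2.5619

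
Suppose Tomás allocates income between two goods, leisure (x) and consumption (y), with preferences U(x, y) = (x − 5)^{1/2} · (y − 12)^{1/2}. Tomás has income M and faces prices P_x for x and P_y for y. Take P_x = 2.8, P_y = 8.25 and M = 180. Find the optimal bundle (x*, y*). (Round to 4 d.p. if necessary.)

This is Cobb-Douglas in (x−5, y−12): tangency gives 0.5·P_y·(y−12) = 0.5·P_x·(x−5).
After buying the subsistence bundle (5, 12), a share 0.5 of the remaining income goes to x: x* = 5 + 0.5·(M − 5P_x − 12P_y)/P_x.
Discretionary income = 180 − 5·2.8 − 12·8.25 = 67; x* = 5 + 0.5·67/2.8 = 16.9643; y* = 12 + 0.5·67/8.25 = 16.0606.

x* = 16.9643, y* = 16.0606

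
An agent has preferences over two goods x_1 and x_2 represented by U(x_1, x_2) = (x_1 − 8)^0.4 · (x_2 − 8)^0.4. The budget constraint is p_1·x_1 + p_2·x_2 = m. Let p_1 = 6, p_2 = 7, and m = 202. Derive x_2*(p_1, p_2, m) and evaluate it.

x_2* = 15

This is Cobb-Douglas in (x_1−8, x_2−8): tangency gives 0.4·p_2·(x_2−8) = 0.4·p_1·(x_1−8).
Substituting into the budget: x_1* = 8 + 0.5·(m − 8·p_1 − 8·p_2)/p_1, and x_2* = 8 + 0.5·(…)/p_2.
Discretionary income = 202 − 8·6 − 8·7 = 98; x_2* = 8 + 0.5·98/7 = 15.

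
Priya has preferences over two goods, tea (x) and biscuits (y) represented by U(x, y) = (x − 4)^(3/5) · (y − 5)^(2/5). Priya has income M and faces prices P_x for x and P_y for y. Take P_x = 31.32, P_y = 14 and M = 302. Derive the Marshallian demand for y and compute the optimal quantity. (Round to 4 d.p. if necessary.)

y* = 8.0491

After buying the subsistence bundle (4, 5), a share 0.6 of the remaining income goes to x: x* = 4 + 0.6·(M − 4P_x − 5P_y)/P_x.
Discretionary income = 302 − 4·31.32 − 5·14 = 106.72; y* = 5 + 0.4·106.72/14 = 8.0491.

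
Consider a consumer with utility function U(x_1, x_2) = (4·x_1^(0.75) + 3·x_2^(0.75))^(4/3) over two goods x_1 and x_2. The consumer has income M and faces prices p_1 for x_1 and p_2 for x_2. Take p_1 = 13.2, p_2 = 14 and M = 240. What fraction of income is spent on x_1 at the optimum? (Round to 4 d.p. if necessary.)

share on x_1 = 0.7904

MU_x_1 ∝ 4·x_1^(-0.25), MU_x_2 ∝ 3·x_2^(-0.25), so MRS = (4/3)·(x_2/x_1)^(0.25) = p_1/p_2.
Solve for the ratio: x_2/x_1 = [(3/4)·p_1/p_2]^(4).
Substitute x_2 = (x_2/x_1)·x_1 into the budget: x_1* = M/(p_1 + p_2·(x_2/x_1)).
Numerically x_2/x_1 = 0.250051, so x_1* = 240/(13.2 + 14·0.250051) = 14.3706 and x_2* = 0.250051·14.3706 = 3.5934.
Expenditure on x_1: 13.2·14.3706 = 189.6925; share = 0.7904.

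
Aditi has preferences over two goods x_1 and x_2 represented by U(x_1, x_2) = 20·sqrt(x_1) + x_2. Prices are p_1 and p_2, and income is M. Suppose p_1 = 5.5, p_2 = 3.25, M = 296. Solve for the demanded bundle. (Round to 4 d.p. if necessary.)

Utility is quasi-linear in x_2; the FOC for x_1 is 10/√x_1 = p_1/p_2.
Thus x_1* = (10·p_2/p_1)² — independent of M — with the rest of income spent on x_2.
Plugging in: x_1* = (10·3.25/5.5)² = 34.9174, x_2* = 31.986.

x_1* = 34.9174, x_2* = 31.986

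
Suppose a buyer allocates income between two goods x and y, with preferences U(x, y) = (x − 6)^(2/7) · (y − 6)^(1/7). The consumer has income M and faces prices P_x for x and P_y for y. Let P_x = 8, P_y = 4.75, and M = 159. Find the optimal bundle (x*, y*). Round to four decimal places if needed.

x* = 12.875, y* = 11.7895

Substituting into the budget: x* = 6 + 2/3·(M − 6·P_x − 6·P_y)/P_x, and y* = 6 + 1/3·(…)/P_y.
Discretionary income = 159 − 6·8 − 6·4.75 = 82.5; x* = 6 + 2/3·82.5/8 = 12.875; y* = 6 + 1/3·82.5/4.75 = 11.7895.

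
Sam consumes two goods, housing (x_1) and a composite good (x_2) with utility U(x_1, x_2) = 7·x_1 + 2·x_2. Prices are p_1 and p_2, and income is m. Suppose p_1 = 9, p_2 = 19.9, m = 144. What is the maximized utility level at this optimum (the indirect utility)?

V = 112

Perfect substitutes: compare marginal utility per dollar. 7/p_1 vs 2/p_2 → 0.7778 vs 0.1005.
x_1 gives more utility per dollar, so spend all income on x_1: x_1* = m/p_1, x_2* = 0.
Numerically: x_1* = 16, x_2* = 0.
Utility at the optimum: U(16, 0) = 112.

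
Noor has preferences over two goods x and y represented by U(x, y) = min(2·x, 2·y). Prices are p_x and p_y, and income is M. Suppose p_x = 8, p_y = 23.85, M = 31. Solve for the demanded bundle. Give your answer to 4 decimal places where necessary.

x* = 0.9733, y* = 0.9733

Leontief preferences: the optimum is at the kink where x/2 = y/2, i.e. y = x.
Budget: p_x·x + p_y·x = M, so (2·p_x + 2·p_y)·x = 2·M.
Demand: x*(p_x,p_y,M) = 2·M/(2·p_x + 2·p_y), y* = 2·M/(2·p_x + 2·p_y).
Here 2·8 + 2·23.85 = 63.7, giving x* = 0.9733 and y* = 0.9733.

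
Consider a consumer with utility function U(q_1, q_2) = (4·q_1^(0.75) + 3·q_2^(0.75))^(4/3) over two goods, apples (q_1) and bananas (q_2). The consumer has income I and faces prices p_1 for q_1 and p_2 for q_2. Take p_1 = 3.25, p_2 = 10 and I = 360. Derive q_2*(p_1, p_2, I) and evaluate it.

MU_q_1 ∝ 4·q_1^(-0.25), MU_q_2 ∝ 3·q_2^(-0.25), so MRS = (4/3)·(q_2/q_1)^(0.25) = p_1/p_2.
Solve for the ratio: q_2/q_1 = [(3/4)·p_1/p_2]^(4).
With the ratio pinned down, the budget gives q_1* = I/(p_1 + p_2·(q_2/q_1)) and q_2* = (q_2/q_1)·q_1*.
Numerically q_2/q_1 = 0.00353, so q_1* = 360/(3.25 + 10·0.00353) = 109.579 and q_2* = 0.00353·109.579 = 0.3868.

q_2* = 0.3868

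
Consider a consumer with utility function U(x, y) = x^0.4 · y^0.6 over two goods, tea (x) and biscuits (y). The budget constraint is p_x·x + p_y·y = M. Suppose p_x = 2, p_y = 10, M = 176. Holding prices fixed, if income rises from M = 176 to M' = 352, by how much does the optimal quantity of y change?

Δy* = 10.56

Tangency: MRS = (2/3)·y/x = p_x/p_y.
So 0.4·p_y·y = 0.6·p_x·x; combined with the budget, a share 0.4 of income goes to x.
Demand: x*(p_x,p_y,M) = 0.4·M/p_x and y* = 0.6·M/p_y.
At p_x=2, p_y=10, M=176: y* = 0.6·176/10 = 10.56.
At M' = 352: y* = 21.12. Change: 21.12 − 10.56 = 10.56.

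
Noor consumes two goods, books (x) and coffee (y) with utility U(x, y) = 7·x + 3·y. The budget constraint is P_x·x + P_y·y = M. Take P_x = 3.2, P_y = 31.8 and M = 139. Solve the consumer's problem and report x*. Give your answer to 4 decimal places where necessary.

x* = 43.4375

Linear utility — the consumer picks whichever good has higher MU/price: 7/3.2 = 2.1875 vs 3/31.8 = 0.0943.
x gives more utility per dollar, so spend all income on x: x* = M/P_x, y* = 0.
Numerically: x* = 43.4375, y* = 0.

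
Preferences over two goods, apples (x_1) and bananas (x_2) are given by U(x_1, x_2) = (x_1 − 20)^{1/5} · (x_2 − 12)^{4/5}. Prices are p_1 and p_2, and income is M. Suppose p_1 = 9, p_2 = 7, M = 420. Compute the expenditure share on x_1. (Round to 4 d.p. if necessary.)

share on x_1 = 0.5029

This is Cobb-Douglas in (x_1−20, x_2−12): tangency gives 0.2·p_2·(x_2−12) = 0.8·p_1·(x_1−20).
Substituting into the budget: x_1* = 20 + 0.2·(M − 20·p_1 − 12·p_2)/p_1, and x_2* = 12 + 0.8·(…)/p_2.
Discretionary income = 420 − 20·9 − 12·7 = 156; x_1* = 20 + 0.2·156/9 = 23.4667; x_2* = 12 + 0.8·156/7 = 29.8286.
Expenditure on x_1: 9·23.4667 = 211.2; share = 0.5029.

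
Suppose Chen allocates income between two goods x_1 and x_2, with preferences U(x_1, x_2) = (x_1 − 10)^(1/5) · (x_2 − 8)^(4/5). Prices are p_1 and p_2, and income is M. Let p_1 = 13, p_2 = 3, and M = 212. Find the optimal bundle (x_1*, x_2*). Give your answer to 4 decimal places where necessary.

Let x_1' = x_1−10, x_2' = x_2−8. MRS = (1/4)·x_2'/x_1' = p_1/p_2.
Substituting into the budget: x_1* = 10 + 0.2·(M − 10·p_1 − 8·p_2)/p_1, and x_2* = 8 + 0.8·(…)/p_2.
Discretionary income = 212 − 10·13 − 8·3 = 58; x_1* = 10 + 0.2·58/13 = 10.8923; x_2* = 8 + 0.8·58/3 = 23.4667.

x_1* = 10.8923, x_2* = 23.4667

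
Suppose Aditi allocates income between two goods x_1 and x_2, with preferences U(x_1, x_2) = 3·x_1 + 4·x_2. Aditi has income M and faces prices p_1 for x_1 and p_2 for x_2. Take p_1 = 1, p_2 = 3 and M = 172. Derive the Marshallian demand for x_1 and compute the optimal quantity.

Perfect substitutes: compare marginal utility per dollar. 3/p_1 vs 4/p_2 → 3 vs 1.3333.
x_1 gives more utility per dollar, so spend all income on x_1: x_1* = M/p_1, x_2* = 0.
Numerically: x_1* = 172, x_2* = 0.

x_1* = 172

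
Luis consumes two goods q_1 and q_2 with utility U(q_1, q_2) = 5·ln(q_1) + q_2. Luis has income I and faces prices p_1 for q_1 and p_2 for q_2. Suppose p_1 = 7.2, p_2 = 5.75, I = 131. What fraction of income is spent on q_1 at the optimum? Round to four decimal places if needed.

So q_1*(p_1,p_2) = 5·p_2/p_1, independent of income; and q_2* = (I − 5·p_2)/p_2.
At the given prices: q_1* = 5·5.75/7.2 = 3.9931, and q_2* = 17.7826.
Expenditure on q_1: 7.2·3.9931 = 28.75; share = 0.2195.

share on q_1 = 0.2195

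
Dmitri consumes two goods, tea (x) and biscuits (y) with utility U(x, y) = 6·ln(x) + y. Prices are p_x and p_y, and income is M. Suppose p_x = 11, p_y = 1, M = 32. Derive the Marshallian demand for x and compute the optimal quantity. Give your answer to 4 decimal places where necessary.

So x*(p_x,p_y) = 6·p_y/p_x, independent of income; and y* = (M − 6·p_y)/p_y.
At the given prices: x* = 6·1/11 = 0.5455.

x* = 0.5455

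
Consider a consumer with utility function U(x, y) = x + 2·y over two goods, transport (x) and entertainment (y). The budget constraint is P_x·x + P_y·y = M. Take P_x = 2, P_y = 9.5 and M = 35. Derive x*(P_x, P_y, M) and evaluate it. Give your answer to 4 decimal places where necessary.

x* = 17.5

Linear utility — the consumer picks whichever good has higher MU/price: 1/2 = 0.5 vs 2/9.5 = 0.2105.
x gives more utility per dollar, so spend all income on x: x* = M/P_x, y* = 0.
Numerically: x* = 17.5, y* = 0.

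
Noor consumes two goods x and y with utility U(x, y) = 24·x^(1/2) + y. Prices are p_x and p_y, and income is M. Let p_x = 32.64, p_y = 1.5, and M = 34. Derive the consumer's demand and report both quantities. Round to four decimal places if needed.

Utility is quasi-linear in y; the FOC for x is 12/√x = p_x/p_y.
Solve: √x = 12·p_y/p_x, so x*(p_x,p_y) = (12·p_y/p_x)², and y* = (M − p_x·x*)/p_y.
Plugging in: x* = (12·1.5/32.64)² = 0.3041, y* = 16.049.

x* = 0.3041, y* = 16.049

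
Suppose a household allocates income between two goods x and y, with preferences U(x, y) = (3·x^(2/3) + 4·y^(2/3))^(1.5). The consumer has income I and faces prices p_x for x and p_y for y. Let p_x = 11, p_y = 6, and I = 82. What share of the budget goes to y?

MU_x ∝ 3·x^(-1/3), MU_y ∝ 4·y^(-1/3), so MRS = (3/4)·(y/x)^(1/3) = p_x/p_y.
Solve for the ratio: y/x = [(4/3)·p_x/p_y]^(3).
With the ratio pinned down, the budget gives x* = I/(p_x + p_y·(y/x)) and y* = (y/x)·x*.
Numerically y/x = 14.60631, so x* = 82/(11 + 6·14.60631) = 0.8313 and y* = 14.60631·0.8313 = 12.1426.
Expenditure on y: 6·12.1426 = 72.8554; share = 0.8885.

share on y = 0.8885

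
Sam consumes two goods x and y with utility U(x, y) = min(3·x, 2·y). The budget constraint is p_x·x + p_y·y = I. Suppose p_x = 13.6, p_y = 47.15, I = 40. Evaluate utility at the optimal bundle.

Leontief preferences: the optimum is at the kink where x/2 = y/3, i.e. y = (3/2)·x.
Budget: p_x·x + p_y·(3/2)·x = I, so (2·p_x + 3·p_y)·x = 2·I.
Demand: x*(p_x,p_y,I) = 2·I/(2·p_x + 3·p_y), y* = 3·I/(2·p_x + 3·p_y).
Here 2·13.6 + 3·47.15 = 168.65, giving x* = 0.4744 and y* = 0.7115.
Utility at the optimum: U(0.4744, 0.7115) = 1.4231.

V = 1.4231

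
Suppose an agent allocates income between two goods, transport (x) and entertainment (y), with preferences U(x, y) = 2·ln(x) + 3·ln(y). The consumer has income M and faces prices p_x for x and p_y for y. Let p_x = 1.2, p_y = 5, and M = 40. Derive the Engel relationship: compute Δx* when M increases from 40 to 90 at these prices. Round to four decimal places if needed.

The MRS is (2/3)·y/x. Set MRS = p_x/p_y.
So 2·p_y·y = 3·p_x·x; combined with the budget, a share 0.4 of income goes to x.
Demand: x*(p_x,p_y,M) = 0.4·M/p_x and y* = 0.6·M/p_y.
At p_x=1.2, p_y=5, M=40: x* = 0.4·40/1.2 = 13.3333.
At M' = 90: x* = 30. Change: 30 − 13.3333 = 16.6667.

Δx* = 16.6667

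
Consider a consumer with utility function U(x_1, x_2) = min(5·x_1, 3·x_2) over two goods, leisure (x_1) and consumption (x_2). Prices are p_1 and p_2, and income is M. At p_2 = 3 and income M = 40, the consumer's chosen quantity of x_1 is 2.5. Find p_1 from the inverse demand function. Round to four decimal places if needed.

Leontief preferences: the optimum is at the kink where x_1/3 = x_2/5, i.e. x_2 = (5/3)·x_1.
Budget: p_1·x_1 + p_2·(5/3)·x_1 = M, so (3·p_1 + 5·p_2)·x_1 = 3·M.
Demand: x_1*(p_1,p_2,M) = 3·M/(3·p_1 + 5·p_2), x_2* = 5·M/(3·p_1 + 5·p_2).
Set x_1* = 2.5 in the demand function and solve for p_1: p_1 = 11.

p_1 = 11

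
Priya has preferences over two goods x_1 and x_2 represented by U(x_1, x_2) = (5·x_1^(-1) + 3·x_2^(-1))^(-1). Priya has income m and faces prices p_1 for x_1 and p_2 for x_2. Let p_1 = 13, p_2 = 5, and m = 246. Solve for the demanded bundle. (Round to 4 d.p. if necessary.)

x_1* = 12.7825, x_2* = 15.9654

MU_x_1 ∝ 5·x_1^(-2), MU_x_2 ∝ 3·x_2^(-2), so MRS = (5/3)·(x_2/x_1)^(2) = p_1/p_2.
Hence x_2/x_1 = ((3/5)·p_1/p_2)^(1/(2)), i.e. raised to the 0.5 power.
Substitute x_2 = (x_2/x_1)·x_1 into the budget: x_1* = m/(p_1 + p_2·(x_2/x_1)).
Numerically x_2/x_1 = 1.249, so x_1* = 246/(13 + 5·1.249) = 12.7825 and x_2* = 1.249·12.7825 = 15.9654.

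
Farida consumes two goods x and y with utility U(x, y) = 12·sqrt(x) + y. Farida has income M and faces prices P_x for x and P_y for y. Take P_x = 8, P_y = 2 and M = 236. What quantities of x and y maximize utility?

x* = 2.25, y* = 109

Thus x* = (6·P_y/P_x)² — independent of M — with the rest of income spent on y.
Plugging in: x* = (6·2/8)² = 2.25, y* = 109.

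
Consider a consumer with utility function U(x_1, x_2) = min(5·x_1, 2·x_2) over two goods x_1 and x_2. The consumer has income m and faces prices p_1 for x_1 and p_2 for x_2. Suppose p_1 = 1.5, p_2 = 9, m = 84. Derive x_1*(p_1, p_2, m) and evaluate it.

Leontief preferences: the optimum is at the kink where x_1/2 = x_2/5, i.e. x_2 = (5/2)·x_1.
Budget: p_1·x_1 + p_2·(5/2)·x_1 = m, so (2·p_1 + 5·p_2)·x_1 = 2·m.
Demand: x_1*(p_1,p_2,m) = 2·m/(2·p_1 + 5·p_2), x_2* = 5·m/(2·p_1 + 5·p_2).
Here 2·1.5 + 5·9 = 48, giving x_1* = 3.5.

x_1* = 3.5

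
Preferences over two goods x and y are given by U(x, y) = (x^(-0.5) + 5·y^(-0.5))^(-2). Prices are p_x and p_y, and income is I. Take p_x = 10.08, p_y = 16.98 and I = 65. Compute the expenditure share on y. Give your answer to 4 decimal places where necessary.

share on y = 0.7767

From the CES first-order condition, (1/5)·(y/x)^(1.5) = p_x/p_y.
Hence y/x = (5·p_x/p_y)^(1/(1.5)), i.e. raised to the 2/3 power.
Substitute y = (y/x)·x into the budget: x* = I/(p_x + p_y·(y/x)).
Numerically y/x = 2.065357, so x* = 65/(10.08 + 16.98·2.065357) = 1.4397 and y* = 2.065357·1.4397 = 2.9734.
Expenditure on y: 16.98·2.9734 = 50.4883; share = 0.7767.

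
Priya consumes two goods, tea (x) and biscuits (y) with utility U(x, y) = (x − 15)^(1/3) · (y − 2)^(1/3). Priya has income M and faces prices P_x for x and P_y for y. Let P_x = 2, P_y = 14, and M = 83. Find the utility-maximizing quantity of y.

y* = 2.8929

After buying the subsistence bundle (15, 2), a share 0.5 of the remaining income goes to x: x* = 15 + 0.5·(M − 15P_x − 2P_y)/P_x.
Discretionary income = 83 − 15·2 − 2·14 = 25; y* = 2 + 0.5·25/14 = 2.8929.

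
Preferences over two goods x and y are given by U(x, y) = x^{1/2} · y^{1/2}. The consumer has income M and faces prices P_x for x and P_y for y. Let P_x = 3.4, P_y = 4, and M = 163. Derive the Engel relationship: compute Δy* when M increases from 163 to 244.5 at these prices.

Δy* = 10.1875

Tangency: MRS = y/x = P_x/P_y.
So 0.5·P_y·y = 0.5·P_x·x; combined with the budget, a share 0.5 of income goes to x.
Demand: x*(P_x,P_y,M) = 0.5·M/P_x and y* = 0.5·M/P_y.
At P_x=3.4, P_y=4, M=163: y* = 0.5·163/4 = 20.375.
At M' = 244.5: y* = 30.5625. Change: 30.5625 − 20.375 = 10.1875.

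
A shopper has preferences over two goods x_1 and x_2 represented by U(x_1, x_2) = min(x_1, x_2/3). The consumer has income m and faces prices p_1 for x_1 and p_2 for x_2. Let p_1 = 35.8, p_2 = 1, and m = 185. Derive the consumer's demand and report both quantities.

Demand: x_1*(p_1,p_2,m) = m/(p_1 + 3·p_2), x_2* = 3·m/(p_1 + 3·p_2).
Here 35.8 + 3·1 = 38.8, giving x_1* = 4.768 and x_2* = 14.3041.

x_1* = 4.768, x_2* = 14.3041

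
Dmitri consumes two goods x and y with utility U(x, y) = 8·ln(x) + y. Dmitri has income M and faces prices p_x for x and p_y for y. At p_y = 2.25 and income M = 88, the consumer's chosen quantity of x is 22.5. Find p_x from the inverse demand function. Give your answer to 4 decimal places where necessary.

p_x = 0.8

Set MRS = p_x/p_y: (8/x)/1 = p_x/p_y.
So x*(p_x,p_y) = 8·p_y/p_x, independent of income; and y* = (M − 8·p_y)/p_y.
Set x* = 22.5 in the demand function and solve for p_x: p_x = 0.8.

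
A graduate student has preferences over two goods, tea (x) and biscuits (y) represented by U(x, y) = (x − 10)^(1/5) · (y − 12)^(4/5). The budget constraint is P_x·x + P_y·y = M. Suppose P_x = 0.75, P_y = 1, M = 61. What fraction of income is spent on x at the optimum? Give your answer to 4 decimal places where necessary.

share on x = 0.259

Let x' = x−10, y' = y−12. MRS = (1/4)·y'/x' = P_x/P_y.
Substituting into the budget: x* = 10 + 0.2·(M − 10·P_x − 12·P_y)/P_x, and y* = 12 + 0.8·(…)/P_y.
Discretionary income = 61 − 10·0.75 − 12·1 = 41.5; x* = 10 + 0.2·41.5/0.75 = 21.0667; y* = 12 + 0.8·41.5/1 = 45.2.
Expenditure on x: 0.75·21.0667 = 15.8; share = 0.259.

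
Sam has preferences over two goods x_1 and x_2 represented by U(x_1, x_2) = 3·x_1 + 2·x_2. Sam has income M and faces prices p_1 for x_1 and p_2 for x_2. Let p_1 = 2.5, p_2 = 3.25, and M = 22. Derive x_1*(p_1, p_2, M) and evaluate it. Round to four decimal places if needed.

x_1* = 8.8

Perfect substitutes: compare marginal utility per dollar. 3/p_1 vs 2/p_2 → 1.2 vs 0.6154.
x_1 gives more utility per dollar, so spend all income on x_1: x_1* = M/p_1, x_2* = 0.
Numerically: x_1* = 8.8, x_2* = 0.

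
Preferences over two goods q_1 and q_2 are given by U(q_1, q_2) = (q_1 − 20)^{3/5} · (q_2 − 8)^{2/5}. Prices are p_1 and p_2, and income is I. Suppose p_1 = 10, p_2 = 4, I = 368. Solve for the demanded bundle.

q_1* = 28.16, q_2* = 21.6

This is Cobb-Douglas in (q_1−20, q_2−8): tangency gives 0.6·p_2·(q_2−8) = 0.4·p_1·(q_1−20).
Substituting into the budget: q_1* = 20 + 0.6·(I − 20·p_1 − 8·p_2)/p_1, and q_2* = 8 + 0.4·(…)/p_2.
Discretionary income = 368 − 20·10 − 8·4 = 136; q_1* = 20 + 0.6·136/10 = 28.16; q_2* = 8 + 0.4·136/4 = 21.6.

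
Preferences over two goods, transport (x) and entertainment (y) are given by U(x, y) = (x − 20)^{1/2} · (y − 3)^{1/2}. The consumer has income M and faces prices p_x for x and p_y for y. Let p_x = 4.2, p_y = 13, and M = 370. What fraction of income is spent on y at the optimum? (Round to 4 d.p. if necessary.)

Let x' = x−20, y' = y−3. MRS = y'/x' = p_x/p_y.
After buying the subsistence bundle (20, 3), a share 0.5 of the remaining income goes to x: x* = 20 + 0.5·(M − 20p_x − 3p_y)/p_x.
Discretionary income = 370 − 20·4.2 − 3·13 = 247; x* = 20 + 0.5·247/4.2 = 49.4048; y* = 3 + 0.5·247/13 = 12.5.
Expenditure on y: 13·12.5 = 162.5; share = 0.4392.

share on y = 0.4392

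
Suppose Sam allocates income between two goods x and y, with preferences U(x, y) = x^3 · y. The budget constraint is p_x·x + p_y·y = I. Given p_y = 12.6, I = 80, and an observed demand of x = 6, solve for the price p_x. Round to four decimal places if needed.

p_x = 10

Tangency: MRS = 3·y/x = p_x/p_y.
Rearranging, p_y·y = (1/3)·p_x·x. Substituting into the budget gives p_x·x·(1 + (1/3)) = I.
Demand: x*(p_x,p_y,I) = 0.75·I/p_x and y* = 0.25·I/p_y.
Set x* = 6 in the demand function and solve for p_x: p_x = 10.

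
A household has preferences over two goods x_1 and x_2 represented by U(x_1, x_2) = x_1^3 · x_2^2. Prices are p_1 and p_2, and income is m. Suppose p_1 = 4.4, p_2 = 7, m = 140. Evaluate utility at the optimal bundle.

The MRS is (3/2)·x_2/x_1. Set MRS = p_1/p_2.
So 3·p_2·x_2 = 2·p_1·x_1; combined with the budget, a share 0.6 of income goes to x_1.
Demand: x_1*(p_1,p_2,m) = 0.6·m/p_1 and x_2* = 0.4·m/p_2.
At p_1=4.4, p_2=7, m=140: x_1* = 0.6·140/4.4 = 19.0909, x_2* = 8.
Utility at the optimum: U(19.0909, 8) = 445307.2878.

V = 445307.2878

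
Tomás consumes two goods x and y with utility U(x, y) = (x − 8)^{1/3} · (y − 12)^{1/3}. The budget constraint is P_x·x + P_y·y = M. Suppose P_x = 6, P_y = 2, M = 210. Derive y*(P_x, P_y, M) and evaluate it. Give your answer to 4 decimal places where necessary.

y* = 46.5

Let x' = x−8, y' = y−12. MRS = y'/x' = P_x/P_y.
Substituting into the budget: x* = 8 + 0.5·(M − 8·P_x − 12·P_y)/P_x, and y* = 12 + 0.5·(…)/P_y.
Discretionary income = 210 − 8·6 − 12·2 = 138; y* = 12 + 0.5·138/2 = 46.5.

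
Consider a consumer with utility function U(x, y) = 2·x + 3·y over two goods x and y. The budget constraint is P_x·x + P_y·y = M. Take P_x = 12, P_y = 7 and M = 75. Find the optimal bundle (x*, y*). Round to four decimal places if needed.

Linear utility — the consumer picks whichever good has higher MU/price: 2/12 = 0.1667 vs 3/7 = 0.4286.
y gives more utility per dollar, so spend all income on y: y* = M/P_y, x* = 0.
Numerically: x* = 0, y* = 10.7143.

x* = 0, y* = 10.7143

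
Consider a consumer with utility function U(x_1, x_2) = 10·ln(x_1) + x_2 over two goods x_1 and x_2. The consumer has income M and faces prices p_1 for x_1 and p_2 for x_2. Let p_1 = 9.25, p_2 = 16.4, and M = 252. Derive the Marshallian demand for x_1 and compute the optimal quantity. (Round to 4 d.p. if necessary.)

MU_x_1 = 10/x_1, MU_x_2 = 1. Tangency: 10/x_1 = p_1/p_2.
So x_1*(p_1,p_2) = 10·p_2/p_1, independent of income; and x_2* = (M − 10·p_2)/p_2.
At the given prices: x_1* = 10·16.4/9.25 = 17.7297.

x_1* = 17.7297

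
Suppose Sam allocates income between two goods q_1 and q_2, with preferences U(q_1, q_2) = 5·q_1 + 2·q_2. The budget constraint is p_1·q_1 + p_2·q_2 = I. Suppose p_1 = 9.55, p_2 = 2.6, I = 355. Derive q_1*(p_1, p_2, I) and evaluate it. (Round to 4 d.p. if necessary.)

q_1* = 0

Linear utility — the consumer picks whichever good has higher MU/price: 5/9.55 = 0.5236 vs 2/2.6 = 0.7692.
q_2 gives more utility per dollar, so spend all income on q_2: q_2* = I/p_2, q_1* = 0.
Numerically: q_1* = 0, q_2* = 136.5385.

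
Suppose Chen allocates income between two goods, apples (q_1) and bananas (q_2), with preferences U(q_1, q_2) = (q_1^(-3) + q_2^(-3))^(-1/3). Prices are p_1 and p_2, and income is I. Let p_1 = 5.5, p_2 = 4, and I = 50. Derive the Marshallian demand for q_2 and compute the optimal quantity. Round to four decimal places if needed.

MU_q_1 ∝ q_1^(-4), MU_q_2 ∝ q_2^(-4), so MRS = (q_2/q_1)^(4) = p_1/p_2.
Hence q_2/q_1 = (p_1/p_2)^(1/(4)), i.e. raised to the 0.25 power.
Substitute q_2 = (q_2/q_1)·q_1 into the budget: q_1* = I/(p_1 + p_2·(q_2/q_1)).
Numerically q_2/q_1 = 1.082868, so q_1* = 50/(5.5 + 4·1.082868) = 5.0857 and q_2* = 1.082868·5.0857 = 5.5072.

q_2* = 5.5072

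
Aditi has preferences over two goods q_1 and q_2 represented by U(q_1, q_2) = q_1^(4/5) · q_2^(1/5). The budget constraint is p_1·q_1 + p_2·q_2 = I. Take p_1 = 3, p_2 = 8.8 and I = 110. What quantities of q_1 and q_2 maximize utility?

The MRS is 4·q_2/q_1. Set MRS = p_1/p_2.
So 0.8·p_2·q_2 = 0.2·p_1·q_1; combined with the budget, a share 0.8 of income goes to q_1.
Demand: q_1*(p_1,p_2,I) = 0.8·I/p_1 and q_2* = 0.2·I/p_2.
At p_1=3, p_2=8.8, I=110: q_1* = 0.8·110/3 = 29.3333, q_2* = 2.5.

q_1* = 29.3333, q_2* = 2.5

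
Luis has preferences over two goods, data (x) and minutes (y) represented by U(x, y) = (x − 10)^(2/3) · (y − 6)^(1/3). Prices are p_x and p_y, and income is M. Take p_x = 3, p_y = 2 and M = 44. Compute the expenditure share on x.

MRS = 2·(y−6)/(x−10). Tangency with p_x/p_y gives y−6 = (1/2)·(p_x/p_y)·(x−10).
After buying the subsistence bundle (10, 6), a share 2/3 of the remaining income goes to x: x* = 10 + 2/3·(M − 10p_x − 6p_y)/p_x.
Discretionary income = 44 − 10·3 − 6·2 = 2; x* = 10 + 2/3·2/3 = 10.4444; y* = 6 + 1/3·2/2 = 6.3333.
Expenditure on x: 3·10.4444 = 31.3333; share = 0.7121.

share on x = 0.7121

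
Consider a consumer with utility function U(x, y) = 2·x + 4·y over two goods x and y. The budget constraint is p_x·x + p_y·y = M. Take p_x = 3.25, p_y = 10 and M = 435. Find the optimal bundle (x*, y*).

x* = 133.8462, y* = 0

x gives more utility per dollar, so spend all income on x: x* = M/p_x, y* = 0.
Numerically: x* = 133.8462, y* = 0.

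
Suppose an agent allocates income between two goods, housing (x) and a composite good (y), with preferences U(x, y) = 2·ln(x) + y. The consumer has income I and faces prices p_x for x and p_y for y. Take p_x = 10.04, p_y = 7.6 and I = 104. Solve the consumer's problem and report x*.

So x*(p_x,p_y) = 2·p_y/p_x, independent of income; and y* = (I − 2·p_y)/p_y.
At the given prices: x* = 2·7.6/10.04 = 1.5139.

x* = 1.5139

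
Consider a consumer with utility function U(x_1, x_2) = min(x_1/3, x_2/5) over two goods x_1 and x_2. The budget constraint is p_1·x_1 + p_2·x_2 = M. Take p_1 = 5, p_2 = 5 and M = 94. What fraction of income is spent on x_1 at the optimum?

share on x_1 = 0.375

With perfect complements, no substitution: consume in ratio x_1:x_2 = 3:5.
Budget: p_1·x_1 + p_2·(5/3)·x_1 = M, so (3·p_1 + 5·p_2)·x_1 = 3·M.
Demand: x_1*(p_1,p_2,M) = 3·M/(3·p_1 + 5·p_2), x_2* = 5·M/(3·p_1 + 5·p_2).
Here 3·5 + 5·5 = 40, giving x_1* = 7.05 and x_2* = 11.75.
Expenditure on x_1: 5·7.05 = 35.25; share = 0.375.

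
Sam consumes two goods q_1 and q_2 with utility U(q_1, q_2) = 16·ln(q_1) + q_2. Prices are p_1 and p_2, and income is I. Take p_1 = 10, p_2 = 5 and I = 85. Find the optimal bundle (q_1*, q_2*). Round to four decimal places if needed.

q_1* = 8, q_2* = 1

Set MRS = p_1/p_2: (16/q_1)/1 = p_1/p_2.
So q_1*(p_1,p_2) = 16·p_2/p_1, independent of income; and q_2* = (I − 16·p_2)/p_2.
At the given prices: q_1* = 16·5/10 = 8, and q_2* = 1.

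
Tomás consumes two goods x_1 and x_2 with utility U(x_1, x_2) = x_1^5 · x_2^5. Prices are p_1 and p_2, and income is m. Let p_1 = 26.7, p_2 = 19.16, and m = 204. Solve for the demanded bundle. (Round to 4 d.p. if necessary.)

x_1* = 3.8202, x_2* = 5.3236

The MRS is x_2/x_1. Set MRS = p_1/p_2.
So 5·p_2·x_2 = 5·p_1·x_1; combined with the budget, a share 0.5 of income goes to x_1.
Demand: x_1*(p_1,p_2,m) = 0.5·m/p_1 and x_2* = 0.5·m/p_2.
At p_1=26.7, p_2=19.16, m=204: x_1* = 0.5·204/26.7 = 3.8202, x_2* = 5.3236.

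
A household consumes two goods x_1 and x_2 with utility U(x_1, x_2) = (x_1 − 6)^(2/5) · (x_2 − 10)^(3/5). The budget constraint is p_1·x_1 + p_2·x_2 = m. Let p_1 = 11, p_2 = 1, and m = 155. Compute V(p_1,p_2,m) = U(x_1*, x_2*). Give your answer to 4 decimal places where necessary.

MRS = (2/3)·(x_2−10)/(x_1−6). Tangency with p_1/p_2 gives x_2−10 = (3/2)·(p_1/p_2)·(x_1−6).
Substituting into the budget: x_1* = 6 + 0.4·(m − 6·p_1 − 10·p_2)/p_1, and x_2* = 10 + 0.6·(…)/p_2.
Discretionary income = 155 − 6·11 − 10·1 = 79; x_1* = 6 + 0.4·79/11 = 8.8727; x_2* = 10 + 0.6·79/1 = 57.4.
Utility at the optimum: U(8.8727, 57.4) = 15.4449.

V = 15.4449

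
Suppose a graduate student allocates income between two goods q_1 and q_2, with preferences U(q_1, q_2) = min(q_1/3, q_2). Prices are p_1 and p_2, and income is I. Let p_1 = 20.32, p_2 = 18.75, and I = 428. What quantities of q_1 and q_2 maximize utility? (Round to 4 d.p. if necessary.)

q_1* = 16.1084, q_2* = 5.3695

With perfect complements, no substitution: consume in ratio q_1:q_2 = 3:1.
Budget: p_1·q_1 + p_2·(1/3)·q_1 = I, so (3·p_1 + p_2)·q_1 = 3·I.
Demand: q_1*(p_1,p_2,I) = 3·I/(3·p_1 + p_2), q_2* = I/(3·p_1 + p_2).
Here 3·20.32 + 18.75 = 79.71, giving q_1* = 16.1084 and q_2* = 5.3695.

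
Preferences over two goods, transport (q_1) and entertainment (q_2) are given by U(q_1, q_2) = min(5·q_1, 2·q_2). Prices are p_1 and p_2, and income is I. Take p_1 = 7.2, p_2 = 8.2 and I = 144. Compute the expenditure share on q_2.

Leontief preferences: the optimum is at the kink where q_1/2 = q_2/5, i.e. q_2 = (5/2)·q_1.
Budget: p_1·q_1 + p_2·(5/2)·q_1 = I, so (2·p_1 + 5·p_2)·q_1 = 2·I.
Demand: q_1*(p_1,p_2,I) = 2·I/(2·p_1 + 5·p_2), q_2* = 5·I/(2·p_1 + 5·p_2).
Here 2·7.2 + 5·8.2 = 55.4, giving q_1* = 5.1986 and q_2* = 12.9964.
Expenditure on q_2: 8.2·12.9964 = 106.5704; share = 0.7401.

share on q_2 = 0.7401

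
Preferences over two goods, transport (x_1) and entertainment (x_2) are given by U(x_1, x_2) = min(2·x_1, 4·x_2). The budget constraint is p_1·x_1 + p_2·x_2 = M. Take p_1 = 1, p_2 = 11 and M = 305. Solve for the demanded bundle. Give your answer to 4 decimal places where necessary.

Here 4·1 + 2·11 = 26, giving x_1* = 46.9231 and x_2* = 23.4615.

x_1* = 46.9231, x_2* = 23.4615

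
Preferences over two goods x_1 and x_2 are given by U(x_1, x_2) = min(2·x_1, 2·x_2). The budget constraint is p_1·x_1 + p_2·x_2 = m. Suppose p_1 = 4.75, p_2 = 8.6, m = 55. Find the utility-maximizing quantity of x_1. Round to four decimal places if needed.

x_1* = 4.1199

Leontief preferences: the optimum is at the kink where x_1/2 = x_2/2, i.e. x_2 = x_1.
Budget: p_1·x_1 + p_2·x_1 = m, so (2·p_1 + 2·p_2)·x_1 = 2·m.
Demand: x_1*(p_1,p_2,m) = 2·m/(2·p_1 + 2·p_2), x_2* = 2·m/(2·p_1 + 2·p_2).
Here 2·4.75 + 2·8.6 = 26.7, giving x_1* = 4.1199.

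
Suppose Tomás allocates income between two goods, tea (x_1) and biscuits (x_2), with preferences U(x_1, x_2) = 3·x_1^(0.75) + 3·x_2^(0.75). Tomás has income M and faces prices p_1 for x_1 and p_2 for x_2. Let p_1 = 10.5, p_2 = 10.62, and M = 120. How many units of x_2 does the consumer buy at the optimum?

x_2* = 5.5534

MU_x_1 ∝ 3·x_1^(-0.25), MU_x_2 ∝ 3·x_2^(-0.25), so MRS = (x_2/x_1)^(0.25) = p_1/p_2.
Hence x_2/x_1 = (p_1/p_2)^(1/(0.25)), i.e. raised to the 4 power.
With the ratio pinned down, the budget gives x_1* = M/(p_1 + p_2·(x_2/x_1)) and x_2* = (x_2/x_1)·x_1*.
Numerically x_2/x_1 = 0.955563, so x_1* = 120/(10.5 + 10.62·0.955563) = 5.8117 and x_2* = 0.955563·5.8117 = 5.5534.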